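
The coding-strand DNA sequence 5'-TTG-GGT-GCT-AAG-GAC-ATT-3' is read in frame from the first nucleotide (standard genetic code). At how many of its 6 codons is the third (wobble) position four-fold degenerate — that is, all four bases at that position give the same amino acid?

Codon 1 TTG (Leu): third position 2-fold.
Codon 2 GGT (Gly): third position 4-fold.
Codon 3 GCT (Ala): third position 4-fold.
Codon 4 AAG (Lys): third position 2-fold.
Codon 5 GAC (Asp): third position 2-fold.
Codon 6 ATT (Ile): third position 3-fold.
Four-fold degenerate third positions: 2.

2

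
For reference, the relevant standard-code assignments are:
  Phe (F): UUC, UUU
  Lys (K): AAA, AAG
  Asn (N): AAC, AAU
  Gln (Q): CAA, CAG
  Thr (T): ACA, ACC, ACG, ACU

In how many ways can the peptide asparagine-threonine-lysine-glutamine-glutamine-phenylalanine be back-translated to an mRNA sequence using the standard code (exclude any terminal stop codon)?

128

Asn: 2 codons.
Thr: 4 codons.
Lys: 2 codons.
Gln: 2 codons.
Gln: 2 codons.
Phe: 2 codons.
2 × 4 × 2 × 2 × 2 × 2 = 128.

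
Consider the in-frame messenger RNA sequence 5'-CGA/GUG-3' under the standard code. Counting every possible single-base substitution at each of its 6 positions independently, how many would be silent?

7

Codon 1 (CGA, Arg): 4 synonymous substitutions.
Codon 2 (GUG, Val): 3 synonymous substitutions.
Total: 4 + 3 = 7.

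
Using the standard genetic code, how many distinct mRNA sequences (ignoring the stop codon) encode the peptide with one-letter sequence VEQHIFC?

384

Val: 4 codons.
Glu: 2 codons.
Gln: 2 codons.
His: 2 codons.
Ile: 3 codons.
Phe: 2 codons.
Cys: 2 codons.
4 × 2 × 2 × 2 × 3 × 2 × 2 = 384.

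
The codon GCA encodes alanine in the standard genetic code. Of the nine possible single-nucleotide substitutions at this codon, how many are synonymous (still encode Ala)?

Position 1: none → 0 synonymous.
Position 2: none → 0 synonymous.
Position 3: GCU, GCC, GCG → 3 synonymous.
Total: 0 + 0 + 3 = 3.

3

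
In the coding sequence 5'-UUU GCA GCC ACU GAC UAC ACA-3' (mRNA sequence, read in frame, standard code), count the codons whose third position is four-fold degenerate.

Codon 1 UUU (Phe): third position 2-fold.
Codon 2 GCA (Ala): third position 4-fold.
Codon 3 GCC (Ala): third position 4-fold.
Codon 4 ACU (Thr): third position 4-fold.
Codon 5 GAC (Asp): third position 2-fold.
Codon 6 UAC (Tyr): third position 2-fold.
Codon 7 ACA (Thr): third position 4-fold.
Four-fold degenerate third positions: 4.

4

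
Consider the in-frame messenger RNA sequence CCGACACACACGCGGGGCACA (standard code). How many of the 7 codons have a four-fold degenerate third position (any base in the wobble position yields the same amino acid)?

6

Codon 1 CCG (Pro): third position 4-fold.
Codon 2 ACA (Thr): third position 4-fold.
Codon 3 CAC (His): third position 2-fold.
Codon 4 ACG (Thr): third position 4-fold.
Codon 5 CGG (Arg): third position 4-fold.
Codon 6 GGC (Gly): third position 4-fold.
Codon 7 ACA (Thr): third position 4-fold.
Four-fold degenerate third positions: 6.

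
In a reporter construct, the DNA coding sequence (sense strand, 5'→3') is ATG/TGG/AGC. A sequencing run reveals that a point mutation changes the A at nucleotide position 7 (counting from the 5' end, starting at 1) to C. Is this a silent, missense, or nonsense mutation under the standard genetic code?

Position 7 falls in codon 3: AGC → Ser.
After the substitution the codon is CGC → Arg.
Ser ≠ Arg, so this is a missense mutation.

missense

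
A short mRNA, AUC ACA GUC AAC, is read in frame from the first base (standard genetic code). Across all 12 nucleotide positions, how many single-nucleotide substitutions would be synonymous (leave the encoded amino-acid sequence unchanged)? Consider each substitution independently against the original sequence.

9

Codon 1 (AUC, Ile): 2 synonymous substitutions.
Codon 2 (ACA, Thr): 3 synonymous substitutions.
Codon 3 (GUC, Val): 3 synonymous substitutions.
Codon 4 (AAC, Asn): 1 synonymous substitution.
Total: 2 + 3 + 3 + 1 = 9.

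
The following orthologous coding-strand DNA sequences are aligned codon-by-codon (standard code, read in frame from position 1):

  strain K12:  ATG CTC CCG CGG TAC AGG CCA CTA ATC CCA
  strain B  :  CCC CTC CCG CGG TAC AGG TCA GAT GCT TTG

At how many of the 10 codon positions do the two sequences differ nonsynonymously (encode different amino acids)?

5

Codon 1: ATG Met / CCC Pro — nonsynonymous.
Codon 2: CTC Leu / CTC Leu — identical.
Codon 3: CCG Pro / CCG Pro — identical.
Codon 4: CGG Arg / CGG Arg — identical.
Codon 5: TAC Tyr / TAC Tyr — identical.
Codon 6: AGG Arg / AGG Arg — identical.
Codon 7: CCA Pro / TCA Ser — nonsynonymous.
Codon 8: CTA Leu / GAT Asp — nonsynonymous.
Codon 9: ATC Ile / GCT Ala — nonsynonymous.
Codon 10: CCA Pro / TTG Leu — nonsynonymous.
Nonsynonymous differences: 5.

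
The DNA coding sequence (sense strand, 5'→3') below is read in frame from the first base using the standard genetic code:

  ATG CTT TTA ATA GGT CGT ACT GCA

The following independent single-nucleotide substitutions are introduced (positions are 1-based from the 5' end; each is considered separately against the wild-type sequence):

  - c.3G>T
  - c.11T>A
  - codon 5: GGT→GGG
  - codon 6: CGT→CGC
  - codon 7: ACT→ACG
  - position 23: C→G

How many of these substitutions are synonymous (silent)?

Codon 1: ATG (Met) → ATT (Ile) — missense.
Codon 4: ATA (Ile) → AAA (Lys) — missense.
Codon 5: GGT (Gly) → GGG (Gly) — synonymous.
Codon 6: CGT (Arg) → CGC (Arg) — synonymous.
Codon 7: ACT (Thr) → ACG (Thr) — synonymous.
Codon 8: GCA (Ala) → GGA (Gly) — missense.
Synonymous: 3 of 6.

3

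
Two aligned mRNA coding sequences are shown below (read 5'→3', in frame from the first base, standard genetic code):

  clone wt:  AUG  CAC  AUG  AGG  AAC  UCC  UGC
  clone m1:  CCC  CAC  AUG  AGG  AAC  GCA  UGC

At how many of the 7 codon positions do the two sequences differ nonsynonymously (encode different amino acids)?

Codon 1: AUG Met / CCC Pro — nonsynonymous.
Codon 2: CAC His / CAC His — identical.
Codon 3: AUG Met / AUG Met — identical.
Codon 4: AGG Arg / AGG Arg — identical.
Codon 5: AAC Asn / AAC Asn — identical.
Codon 6: UCC Ser / GCA Ala — nonsynonymous.
Codon 7: UGC Cys / UGC Cys — identical.
Nonsynonymous differences: 2.

2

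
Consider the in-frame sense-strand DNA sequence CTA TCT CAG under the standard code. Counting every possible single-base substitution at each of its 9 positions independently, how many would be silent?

8

Codon 1 (CTA, Leu): 4 synonymous substitutions.
Codon 2 (TCT, Ser): 3 synonymous substitutions.
Codon 3 (CAG, Gln): 1 synonymous substitution.
Total: 4 + 3 + 1 = 8.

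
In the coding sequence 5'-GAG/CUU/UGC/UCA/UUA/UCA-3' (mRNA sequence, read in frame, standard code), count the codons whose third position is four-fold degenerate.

Codon 1 GAG (Glu): third position 2-fold.
Codon 2 CUU (Leu): third position 4-fold.
Codon 3 UGC (Cys): third position 2-fold.
Codon 4 UCA (Ser): third position 4-fold.
Codon 5 UUA (Leu): third position 2-fold.
Codon 6 UCA (Ser): third position 4-fold.
Four-fold degenerate third positions: 3.

3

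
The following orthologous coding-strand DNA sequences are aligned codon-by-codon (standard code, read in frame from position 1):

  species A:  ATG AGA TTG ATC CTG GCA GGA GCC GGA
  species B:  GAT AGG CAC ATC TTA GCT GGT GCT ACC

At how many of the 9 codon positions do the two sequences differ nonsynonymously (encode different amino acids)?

3

Codon 1: ATG Met / GAT Asp — nonsynonymous.
Codon 2: AGA Arg / AGG Arg — synonymous.
Codon 3: TTG Leu / CAC His — nonsynonymous.
Codon 4: ATC Ile / ATC Ile — identical.
Codon 5: CTG Leu / TTA Leu — synonymous.
Codon 6: GCA Ala / GCT Ala — synonymous.
Codon 7: GGA Gly / GGT Gly — synonymous.
Codon 8: GCC Ala / GCT Ala — synonymous.
Codon 9: GGA Gly / ACC Thr — nonsynonymous.
Nonsynonymous differences: 3.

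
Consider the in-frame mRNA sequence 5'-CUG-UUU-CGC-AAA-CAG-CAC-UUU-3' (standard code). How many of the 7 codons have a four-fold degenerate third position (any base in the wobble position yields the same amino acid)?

Codon 1 CUG (Leu): third position 4-fold.
Codon 2 UUU (Phe): third position 2-fold.
Codon 3 CGC (Arg): third position 4-fold.
Codon 4 AAA (Lys): third position 2-fold.
Codon 5 CAG (Gln): third position 2-fold.
Codon 6 CAC (His): third position 2-fold.
Codon 7 UUU (Phe): third position 2-fold.
Four-fold degenerate third positions: 2.

2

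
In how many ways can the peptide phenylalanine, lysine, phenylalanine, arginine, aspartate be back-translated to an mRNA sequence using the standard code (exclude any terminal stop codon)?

Phe: 2 codons.
Lys: 2 codons.
Phe: 2 codons.
Arg: 6 codons.
Asp: 2 codons.
2 × 2 × 2 × 6 × 2 = 96.

96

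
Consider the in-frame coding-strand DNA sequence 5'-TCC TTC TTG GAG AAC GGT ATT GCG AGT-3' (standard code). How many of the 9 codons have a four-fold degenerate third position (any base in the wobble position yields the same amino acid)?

Codon 1 TCC (Ser): third position 4-fold.
Codon 2 TTC (Phe): third position 2-fold.
Codon 3 TTG (Leu): third position 2-fold.
Codon 4 GAG (Glu): third position 2-fold.
Codon 5 AAC (Asn): third position 2-fold.
Codon 6 GGT (Gly): third position 4-fold.
Codon 7 ATT (Ile): third position 3-fold.
Codon 8 GCG (Ala): third position 4-fold.
Codon 9 AGT (Ser): third position 2-fold.
Four-fold degenerate third positions: 3.

3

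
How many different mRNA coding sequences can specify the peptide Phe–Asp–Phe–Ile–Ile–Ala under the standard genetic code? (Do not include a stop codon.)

Phe: 2 codons.
Asp: 2 codons.
Phe: 2 codons.
Ile: 3 codons.
Ile: 3 codons.
Ala: 4 codons.
2 × 2 × 2 × 3 × 3 × 4 = 288.

288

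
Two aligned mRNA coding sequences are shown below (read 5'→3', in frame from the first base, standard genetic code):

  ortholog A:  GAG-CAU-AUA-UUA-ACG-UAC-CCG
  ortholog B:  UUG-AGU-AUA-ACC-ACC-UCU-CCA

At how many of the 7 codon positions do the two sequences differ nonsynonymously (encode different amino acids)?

Codon 1: GAG Glu / UUG Leu — nonsynonymous.
Codon 2: CAU His / AGU Ser — nonsynonymous.
Codon 3: AUA Ile / AUA Ile — identical.
Codon 4: UUA Leu / ACC Thr — nonsynonymous.
Codon 5: ACG Thr / ACC Thr — synonymous.
Codon 6: UAC Tyr / UCU Ser — nonsynonymous.
Codon 7: CCG Pro / CCA Pro — synonymous.
Nonsynonymous differences: 4.

4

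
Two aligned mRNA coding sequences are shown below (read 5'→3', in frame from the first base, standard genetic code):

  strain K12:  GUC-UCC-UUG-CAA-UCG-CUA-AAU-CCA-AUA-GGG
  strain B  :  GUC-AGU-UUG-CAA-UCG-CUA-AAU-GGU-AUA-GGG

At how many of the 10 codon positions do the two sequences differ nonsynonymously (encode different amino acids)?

1

Codon 1: GUC Val / GUC Val — identical.
Codon 2: UCC Ser / AGU Ser — synonymous.
Codon 3: UUG Leu / UUG Leu — identical.
Codon 4: CAA Gln / CAA Gln — identical.
Codon 5: UCG Ser / UCG Ser — identical.
Codon 6: CUA Leu / CUA Leu — identical.
Codon 7: AAU Asn / AAU Asn — identical.
Codon 8: CCA Pro / GGU Gly — nonsynonymous.
Codon 9: AUA Ile / AUA Ile — identical.
Codon 10: GGG Gly / GGG Gly — identical.
Nonsynonymous differences: 1.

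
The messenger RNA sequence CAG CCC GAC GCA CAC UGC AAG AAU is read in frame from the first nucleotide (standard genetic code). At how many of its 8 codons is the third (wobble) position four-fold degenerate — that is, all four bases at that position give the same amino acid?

Codon 1 CAG (Gln): third position 2-fold.
Codon 2 CCC (Pro): third position 4-fold.
Codon 3 GAC (Asp): third position 2-fold.
Codon 4 GCA (Ala): third position 4-fold.
Codon 5 CAC (His): third position 2-fold.
Codon 6 UGC (Cys): third position 2-fold.
Codon 7 AAG (Lys): third position 2-fold.
Codon 8 AAU (Asn): third position 2-fold.
Four-fold degenerate third positions: 2.

2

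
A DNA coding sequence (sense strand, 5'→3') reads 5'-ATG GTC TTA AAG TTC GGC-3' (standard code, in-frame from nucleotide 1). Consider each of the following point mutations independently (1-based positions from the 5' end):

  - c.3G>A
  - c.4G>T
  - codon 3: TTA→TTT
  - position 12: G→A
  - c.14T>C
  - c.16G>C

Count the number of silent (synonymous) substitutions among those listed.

Codon 1: ATG (Met) → ATA (Ile) — missense.
Codon 2: GTC (Val) → TTC (Phe) — missense.
Codon 3: TTA (Leu) → TTT (Phe) — missense.
Codon 4: AAG (Lys) → AAA (Lys) — synonymous.
Codon 5: TTC (Phe) → TCC (Ser) — missense.
Codon 6: GGC (Gly) → CGC (Arg) — missense.
Synonymous: 1 of 6.

1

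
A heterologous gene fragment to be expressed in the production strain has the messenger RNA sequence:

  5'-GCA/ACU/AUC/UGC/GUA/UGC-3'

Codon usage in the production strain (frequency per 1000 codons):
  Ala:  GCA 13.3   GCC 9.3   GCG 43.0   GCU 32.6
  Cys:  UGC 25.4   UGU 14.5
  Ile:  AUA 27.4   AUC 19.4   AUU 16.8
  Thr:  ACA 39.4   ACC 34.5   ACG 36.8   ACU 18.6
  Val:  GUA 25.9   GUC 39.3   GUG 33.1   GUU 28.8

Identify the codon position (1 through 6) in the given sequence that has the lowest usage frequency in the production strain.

1

Codon 1 GCA (Ala): 13.3 per 1000.
Codon 2 ACU (Thr): 18.6 per 1000.
Codon 3 AUC (Ile): 19.4 per 1000.
Codon 4 UGC (Cys): 25.4 per 1000.
Codon 5 GUA (Val): 25.9 per 1000.
Codon 6 UGC (Cys): 25.4 per 1000.
Lowest frequency is 13.3 at codon 1.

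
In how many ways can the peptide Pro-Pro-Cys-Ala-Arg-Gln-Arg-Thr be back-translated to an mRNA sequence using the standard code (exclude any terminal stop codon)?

Pro: 4 codons.
Pro: 4 codons.
Cys: 2 codons.
Ala: 4 codons.
Arg: 6 codons.
Gln: 2 codons.
Arg: 6 codons.
Thr: 4 codons.
4 × 4 × 2 × 4 × 6 × 2 × 6 × 4 = 36864.

36864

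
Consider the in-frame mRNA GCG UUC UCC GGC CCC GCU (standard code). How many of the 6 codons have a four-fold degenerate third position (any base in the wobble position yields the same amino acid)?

Codon 1 GCG (Ala): third position 4-fold.
Codon 2 UUC (Phe): third position 2-fold.
Codon 3 UCC (Ser): third position 4-fold.
Codon 4 GGC (Gly): third position 4-fold.
Codon 5 CCC (Pro): third position 4-fold.
Codon 6 GCU (Ala): third position 4-fold.
Four-fold degenerate third positions: 5.

5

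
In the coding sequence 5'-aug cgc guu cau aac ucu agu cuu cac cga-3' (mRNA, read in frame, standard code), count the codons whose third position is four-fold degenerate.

Codon 1 AUG (Met): third position 1-fold.
Codon 2 CGC (Arg): third position 4-fold.
Codon 3 GUU (Val): third position 4-fold.
Codon 4 CAU (His): third position 2-fold.
Codon 5 AAC (Asn): third position 2-fold.
Codon 6 UCU (Ser): third position 4-fold.
Codon 7 AGU (Ser): third position 2-fold.
Codon 8 CUU (Leu): third position 4-fold.
Codon 9 CAC (His): third position 2-fold.
Codon 10 CGA (Arg): third position 4-fold.
Four-fold degenerate third positions: 5.

5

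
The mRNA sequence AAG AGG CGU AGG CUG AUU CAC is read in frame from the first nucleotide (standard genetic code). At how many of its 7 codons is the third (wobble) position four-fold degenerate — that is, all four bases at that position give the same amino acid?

2

Codon 1 AAG (Lys): third position 2-fold.
Codon 2 AGG (Arg): third position 2-fold.
Codon 3 CGU (Arg): third position 4-fold.
Codon 4 AGG (Arg): third position 2-fold.
Codon 5 CUG (Leu): third position 4-fold.
Codon 6 AUU (Ile): third position 3-fold.
Codon 7 CAC (His): third position 2-fold.
Four-fold degenerate third positions: 2.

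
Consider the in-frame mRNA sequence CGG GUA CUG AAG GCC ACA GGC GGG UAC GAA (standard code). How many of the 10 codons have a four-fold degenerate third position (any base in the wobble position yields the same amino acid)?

Codon 1 CGG (Arg): third position 4-fold.
Codon 2 GUA (Val): third position 4-fold.
Codon 3 CUG (Leu): third position 4-fold.
Codon 4 AAG (Lys): third position 2-fold.
Codon 5 GCC (Ala): third position 4-fold.
Codon 6 ACA (Thr): third position 4-fold.
Codon 7 GGC (Gly): third position 4-fold.
Codon 8 GGG (Gly): third position 4-fold.
Codon 9 UAC (Tyr): third position 2-fold.
Codon 10 GAA (Glu): third position 2-fold.
Four-fold degenerate third positions: 7.

7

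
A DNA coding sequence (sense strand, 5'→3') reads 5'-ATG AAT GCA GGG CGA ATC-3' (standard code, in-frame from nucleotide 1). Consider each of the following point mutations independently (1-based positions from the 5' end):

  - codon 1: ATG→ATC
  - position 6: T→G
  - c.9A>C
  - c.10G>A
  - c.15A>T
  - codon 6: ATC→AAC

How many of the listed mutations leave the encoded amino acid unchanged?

2

Codon 1: ATG (Met) → ATC (Ile) — missense.
Codon 2: AAT (Asn) → AAG (Lys) — missense.
Codon 3: GCA (Ala) → GCC (Ala) — synonymous.
Codon 4: GGG (Gly) → AGG (Arg) — missense.
Codon 5: CGA (Arg) → CGT (Arg) — synonymous.
Codon 6: ATC (Ile) → AAC (Asn) — missense.
Synonymous: 2 of 6.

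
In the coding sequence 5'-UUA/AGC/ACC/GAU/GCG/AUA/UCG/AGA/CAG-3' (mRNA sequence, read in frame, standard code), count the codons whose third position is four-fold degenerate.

3

Codon 1 UUA (Leu): third position 2-fold.
Codon 2 AGC (Ser): third position 2-fold.
Codon 3 ACC (Thr): third position 4-fold.
Codon 4 GAU (Asp): third position 2-fold.
Codon 5 GCG (Ala): third position 4-fold.
Codon 6 AUA (Ile): third position 3-fold.
Codon 7 UCG (Ser): third position 4-fold.
Codon 8 AGA (Arg): third position 2-fold.
Codon 9 CAG (Gln): third position 2-fold.
Four-fold degenerate third positions: 3.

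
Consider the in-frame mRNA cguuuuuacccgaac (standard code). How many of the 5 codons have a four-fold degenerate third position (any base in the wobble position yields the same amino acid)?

Codon 1 CGU (Arg): third position 4-fold.
Codon 2 UUU (Phe): third position 2-fold.
Codon 3 UAC (Tyr): third position 2-fold.
Codon 4 CCG (Pro): third position 4-fold.
Codon 5 AAC (Asn): third position 2-fold.
Four-fold degenerate third positions: 2.

2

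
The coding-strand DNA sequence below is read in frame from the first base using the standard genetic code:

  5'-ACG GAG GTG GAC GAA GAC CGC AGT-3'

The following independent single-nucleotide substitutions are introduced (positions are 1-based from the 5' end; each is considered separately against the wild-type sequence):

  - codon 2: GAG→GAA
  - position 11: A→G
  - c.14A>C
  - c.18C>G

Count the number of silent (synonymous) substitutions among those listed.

1

Codon 2: GAG (Glu) → GAA (Glu) — synonymous.
Codon 4: GAC (Asp) → GGC (Gly) — missense.
Codon 5: GAA (Glu) → GCA (Ala) — missense.
Codon 6: GAC (Asp) → GAG (Glu) — missense.
Synonymous: 1 of 4.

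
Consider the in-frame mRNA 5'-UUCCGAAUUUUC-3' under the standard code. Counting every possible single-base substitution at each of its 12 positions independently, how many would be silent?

8

Codon 1 (UUC, Phe): 1 synonymous substitution.
Codon 2 (CGA, Arg): 4 synonymous substitutions.
Codon 3 (AUU, Ile): 2 synonymous substitutions.
Codon 4 (UUC, Phe): 1 synonymous substitution.
Total: 1 + 4 + 2 + 1 = 8.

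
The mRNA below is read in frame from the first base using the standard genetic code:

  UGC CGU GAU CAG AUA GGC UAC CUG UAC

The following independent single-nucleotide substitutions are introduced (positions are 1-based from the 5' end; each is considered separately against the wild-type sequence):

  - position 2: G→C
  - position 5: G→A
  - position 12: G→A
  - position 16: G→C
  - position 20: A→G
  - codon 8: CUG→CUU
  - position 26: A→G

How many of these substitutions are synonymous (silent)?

2

Codon 1: UGC (Cys) → UCC (Ser) — missense.
Codon 2: CGU (Arg) → CAU (His) — missense.
Codon 4: CAG (Gln) → CAA (Gln) — synonymous.
Codon 6: GGC (Gly) → CGC (Arg) — missense.
Codon 7: UAC (Tyr) → UGC (Cys) — missense.
Codon 8: CUG (Leu) → CUU (Leu) — synonymous.
Codon 9: UAC (Tyr) → UGC (Cys) — missense.
Synonymous: 2 of 7.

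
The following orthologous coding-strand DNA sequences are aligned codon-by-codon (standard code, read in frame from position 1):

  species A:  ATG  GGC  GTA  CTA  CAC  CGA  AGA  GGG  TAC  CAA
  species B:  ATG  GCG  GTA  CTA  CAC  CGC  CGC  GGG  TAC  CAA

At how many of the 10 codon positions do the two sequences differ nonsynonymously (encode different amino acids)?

Codon 1: ATG Met / ATG Met — identical.
Codon 2: GGC Gly / GCG Ala — nonsynonymous.
Codon 3: GTA Val / GTA Val — identical.
Codon 4: CTA Leu / CTA Leu — identical.
Codon 5: CAC His / CAC His — identical.
Codon 6: CGA Arg / CGC Arg — synonymous.
Codon 7: AGA Arg / CGC Arg — synonymous.
Codon 8: GGG Gly / GGG Gly — identical.
Codon 9: TAC Tyr / TAC Tyr — identical.
Codon 10: CAA Gln / CAA Gln — identical.
Nonsynonymous differences: 1.

1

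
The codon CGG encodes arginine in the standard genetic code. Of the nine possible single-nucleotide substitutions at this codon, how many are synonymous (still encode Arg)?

4

Position 1: AGG → 1 synonymous.
Position 2: none → 0 synonymous.
Position 3: CGU, CGC, CGA → 3 synonymous.
Total: 1 + 0 + 3 = 4.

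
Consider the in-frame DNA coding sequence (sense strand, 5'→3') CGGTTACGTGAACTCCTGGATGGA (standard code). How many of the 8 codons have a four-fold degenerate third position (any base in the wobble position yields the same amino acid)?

Codon 1 CGG (Arg): third position 4-fold.
Codon 2 TTA (Leu): third position 2-fold.
Codon 3 CGT (Arg): third position 4-fold.
Codon 4 GAA (Glu): third position 2-fold.
Codon 5 CTC (Leu): third position 4-fold.
Codon 6 CTG (Leu): third position 4-fold.
Codon 7 GAT (Asp): third position 2-fold.
Codon 8 GGA (Gly): third position 4-fold.
Four-fold degenerate third positions: 5.

5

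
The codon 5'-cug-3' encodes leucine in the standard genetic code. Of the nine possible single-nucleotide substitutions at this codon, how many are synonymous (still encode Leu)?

4

Position 1: UUG → 1 synonymous.
Position 2: none → 0 synonymous.
Position 3: CUU, CUC, CUA → 3 synonymous.
Total: 1 + 0 + 3 = 4.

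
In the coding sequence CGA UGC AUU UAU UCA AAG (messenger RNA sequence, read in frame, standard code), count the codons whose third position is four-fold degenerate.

Codon 1 CGA (Arg): third position 4-fold.
Codon 2 UGC (Cys): third position 2-fold.
Codon 3 AUU (Ile): third position 3-fold.
Codon 4 UAU (Tyr): third position 2-fold.
Codon 5 UCA (Ser): third position 4-fold.
Codon 6 AAG (Lys): third position 2-fold.
Four-fold degenerate third positions: 2.

2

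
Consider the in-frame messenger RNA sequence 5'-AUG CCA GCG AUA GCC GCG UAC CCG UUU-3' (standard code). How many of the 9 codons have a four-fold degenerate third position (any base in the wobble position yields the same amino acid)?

5

Codon 1 AUG (Met): third position 1-fold.
Codon 2 CCA (Pro): third position 4-fold.
Codon 3 GCG (Ala): third position 4-fold.
Codon 4 AUA (Ile): third position 3-fold.
Codon 5 GCC (Ala): third position 4-fold.
Codon 6 GCG (Ala): third position 4-fold.
Codon 7 UAC (Tyr): third position 2-fold.
Codon 8 CCG (Pro): third position 4-fold.
Codon 9 UUU (Phe): third position 2-fold.
Four-fold degenerate third positions: 5.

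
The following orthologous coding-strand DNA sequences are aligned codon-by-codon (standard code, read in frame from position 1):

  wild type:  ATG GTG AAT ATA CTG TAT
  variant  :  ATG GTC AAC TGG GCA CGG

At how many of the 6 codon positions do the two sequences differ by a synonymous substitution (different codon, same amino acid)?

Codon 1: ATG Met / ATG Met — identical.
Codon 2: GTG Val / GTC Val — synonymous.
Codon 3: AAT Asn / AAC Asn — synonymous.
Codon 4: ATA Ile / TGG Trp — nonsynonymous.
Codon 5: CTG Leu / GCA Ala — nonsynonymous.
Codon 6: TAT Tyr / CGG Arg — nonsynonymous.
Synonymous differences: 2.

2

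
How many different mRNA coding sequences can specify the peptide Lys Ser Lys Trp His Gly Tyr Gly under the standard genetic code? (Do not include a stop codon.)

Lys: 2 codons.
Ser: 6 codons.
Lys: 2 codons.
Trp: 1 codon.
His: 2 codons.
Gly: 4 codons.
Tyr: 2 codons.
Gly: 4 codons.
2 × 6 × 2 × 1 × 2 × 4 × 2 × 4 = 1536.

1536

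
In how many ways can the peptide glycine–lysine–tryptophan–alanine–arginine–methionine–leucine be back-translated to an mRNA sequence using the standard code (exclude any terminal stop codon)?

Gly: 4 codons.
Lys: 2 codons.
Trp: 1 codon.
Ala: 4 codons.
Arg: 6 codons.
Met: 1 codon.
Leu: 6 codons.
4 × 2 × 1 × 4 × 6 × 1 × 6 = 1152.

1152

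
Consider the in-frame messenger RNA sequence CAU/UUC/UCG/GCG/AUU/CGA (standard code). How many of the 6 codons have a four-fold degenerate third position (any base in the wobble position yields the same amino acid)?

3

Codon 1 CAU (His): third position 2-fold.
Codon 2 UUC (Phe): third position 2-fold.
Codon 3 UCG (Ser): third position 4-fold.
Codon 4 GCG (Ala): third position 4-fold.
Codon 5 AUU (Ile): third position 3-fold.
Codon 6 CGA (Arg): third position 4-fold.
Four-fold degenerate third positions: 3.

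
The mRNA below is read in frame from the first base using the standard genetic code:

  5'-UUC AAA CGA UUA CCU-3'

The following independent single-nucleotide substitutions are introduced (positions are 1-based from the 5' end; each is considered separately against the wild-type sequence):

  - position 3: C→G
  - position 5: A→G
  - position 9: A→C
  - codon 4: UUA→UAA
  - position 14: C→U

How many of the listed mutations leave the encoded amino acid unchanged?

1

Codon 1: UUC (Phe) → UUG (Leu) — missense.
Codon 2: AAA (Lys) → AGA (Arg) — missense.
Codon 3: CGA (Arg) → CGC (Arg) — synonymous.
Codon 4: UUA (Leu) → UAA (Stop) — nonsense.
Codon 5: CCU (Pro) → CUU (Leu) — missense.
Synonymous: 1 of 5.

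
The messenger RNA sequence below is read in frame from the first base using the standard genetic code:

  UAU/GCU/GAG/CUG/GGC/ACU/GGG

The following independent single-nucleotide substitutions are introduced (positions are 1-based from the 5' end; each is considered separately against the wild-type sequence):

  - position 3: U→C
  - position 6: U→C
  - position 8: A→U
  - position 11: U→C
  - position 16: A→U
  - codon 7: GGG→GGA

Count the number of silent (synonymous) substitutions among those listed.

Codon 1: UAU (Tyr) → UAC (Tyr) — synonymous.
Codon 2: GCU (Ala) → GCC (Ala) — synonymous.
Codon 3: GAG (Glu) → GUG (Val) — missense.
Codon 4: CUG (Leu) → CCG (Pro) — missense.
Codon 6: ACU (Thr) → UCU (Ser) — missense.
Codon 7: GGG (Gly) → GGA (Gly) — synonymous.
Synonymous: 3 of 6.

3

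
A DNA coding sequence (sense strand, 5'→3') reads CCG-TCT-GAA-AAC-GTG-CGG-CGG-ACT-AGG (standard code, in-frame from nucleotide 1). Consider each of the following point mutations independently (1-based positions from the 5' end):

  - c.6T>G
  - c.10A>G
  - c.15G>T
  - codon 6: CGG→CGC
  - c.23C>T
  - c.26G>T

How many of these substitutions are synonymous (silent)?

Codon 2: TCT (Ser) → TCG (Ser) — synonymous.
Codon 4: AAC (Asn) → GAC (Asp) — missense.
Codon 5: GTG (Val) → GTT (Val) — synonymous.
Codon 6: CGG (Arg) → CGC (Arg) — synonymous.
Codon 8: ACT (Thr) → ATT (Ile) — missense.
Codon 9: AGG (Arg) → ATG (Met) — missense.
Synonymous: 3 of 6.

3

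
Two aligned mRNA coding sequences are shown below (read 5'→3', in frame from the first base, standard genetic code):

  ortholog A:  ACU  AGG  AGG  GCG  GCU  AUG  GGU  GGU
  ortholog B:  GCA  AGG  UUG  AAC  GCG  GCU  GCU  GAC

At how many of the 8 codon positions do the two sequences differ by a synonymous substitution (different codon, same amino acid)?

1

Codon 1: ACU Thr / GCA Ala — nonsynonymous.
Codon 2: AGG Arg / AGG Arg — identical.
Codon 3: AGG Arg / UUG Leu — nonsynonymous.
Codon 4: GCG Ala / AAC Asn — nonsynonymous.
Codon 5: GCU Ala / GCG Ala — synonymous.
Codon 6: AUG Met / GCU Ala — nonsynonymous.
Codon 7: GGU Gly / GCU Ala — nonsynonymous.
Codon 8: GGU Gly / GAC Asp — nonsynonymous.
Synonymous differences: 1.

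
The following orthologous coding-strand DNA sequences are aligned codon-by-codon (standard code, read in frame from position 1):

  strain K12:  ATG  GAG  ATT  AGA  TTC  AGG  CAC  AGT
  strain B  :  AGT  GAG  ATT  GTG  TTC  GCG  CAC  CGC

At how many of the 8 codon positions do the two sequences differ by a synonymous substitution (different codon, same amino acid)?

0

Codon 1: ATG Met / AGT Ser — nonsynonymous.
Codon 2: GAG Glu / GAG Glu — identical.
Codon 3: ATT Ile / ATT Ile — identical.
Codon 4: AGA Arg / GTG Val — nonsynonymous.
Codon 5: TTC Phe / TTC Phe — identical.
Codon 6: AGG Arg / GCG Ala — nonsynonymous.
Codon 7: CAC His / CAC His — identical.
Codon 8: AGT Ser / CGC Arg — nonsynonymous.
Synonymous differences: 0.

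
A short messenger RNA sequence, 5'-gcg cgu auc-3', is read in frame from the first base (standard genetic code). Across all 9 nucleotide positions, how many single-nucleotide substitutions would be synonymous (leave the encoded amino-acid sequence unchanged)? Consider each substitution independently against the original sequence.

Codon 1 (GCG, Ala): 3 synonymous substitutions.
Codon 2 (CGU, Arg): 3 synonymous substitutions.
Codon 3 (AUC, Ile): 2 synonymous substitutions.
Total: 3 + 3 + 2 = 8.

8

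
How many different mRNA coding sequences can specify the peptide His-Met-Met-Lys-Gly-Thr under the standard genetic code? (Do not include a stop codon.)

64

His: 2 codons.
Met: 1 codon.
Met: 1 codon.
Lys: 2 codons.
Gly: 4 codons.
Thr: 4 codons.
2 × 1 × 1 × 2 × 4 × 4 = 64.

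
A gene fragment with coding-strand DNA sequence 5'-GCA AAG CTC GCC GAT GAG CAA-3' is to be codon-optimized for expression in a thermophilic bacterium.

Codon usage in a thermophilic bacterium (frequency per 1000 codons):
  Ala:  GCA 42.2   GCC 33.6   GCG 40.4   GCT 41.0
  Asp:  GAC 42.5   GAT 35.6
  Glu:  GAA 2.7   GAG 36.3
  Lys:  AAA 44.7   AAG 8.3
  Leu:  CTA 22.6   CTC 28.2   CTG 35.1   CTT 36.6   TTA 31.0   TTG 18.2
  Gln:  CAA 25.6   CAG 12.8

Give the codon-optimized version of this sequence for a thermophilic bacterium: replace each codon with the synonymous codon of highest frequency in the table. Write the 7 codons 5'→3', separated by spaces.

GCA AAA CTT GCA GAC GAG CAA

Codon 1 (Ala): best is GCA at 42.2.
Codon 2 (Lys): best is AAA at 44.7.
Codon 3 (Leu): best is CTT at 36.6.
Codon 4 (Ala): best is GCA at 42.2.
Codon 5 (Asp): best is GAC at 42.5.
Codon 6 (Glu): best is GAG at 36.3.
Codon 7 (Gln): best is CAA at 25.6.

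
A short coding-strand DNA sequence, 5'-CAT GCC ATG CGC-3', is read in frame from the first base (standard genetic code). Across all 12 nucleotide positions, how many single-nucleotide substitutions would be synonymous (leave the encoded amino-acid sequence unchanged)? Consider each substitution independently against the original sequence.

7

Codon 1 (CAT, His): 1 synonymous substitution.
Codon 2 (GCC, Ala): 3 synonymous substitutions.
Codon 3 (ATG, Met): 0 synonymous substitutions.
Codon 4 (CGC, Arg): 3 synonymous substitutions.
Total: 1 + 3 + 0 + 3 = 7.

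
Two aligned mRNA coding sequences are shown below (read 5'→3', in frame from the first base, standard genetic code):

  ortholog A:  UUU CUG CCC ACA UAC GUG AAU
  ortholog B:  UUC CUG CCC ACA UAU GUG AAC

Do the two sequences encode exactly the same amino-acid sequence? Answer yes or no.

yes

Codon 1: UUU Phe / UUC Phe — synonymous.
Codon 2: CUG Leu / CUG Leu — identical.
Codon 3: CCC Pro / CCC Pro — identical.
Codon 4: ACA Thr / ACA Thr — identical.
Codon 5: UAC Tyr / UAU Tyr — synonymous.
Codon 6: GUG Val / GUG Val — identical.
Codon 7: AAU Asn / AAC Asn — synonymous.
Nonsynonymous differences: 0 → same protein.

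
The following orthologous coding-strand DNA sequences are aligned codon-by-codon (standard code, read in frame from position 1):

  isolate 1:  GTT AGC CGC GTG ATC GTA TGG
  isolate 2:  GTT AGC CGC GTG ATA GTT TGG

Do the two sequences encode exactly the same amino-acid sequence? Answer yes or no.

Codon 1: GTT Val / GTT Val — identical.
Codon 2: AGC Ser / AGC Ser — identical.
Codon 3: CGC Arg / CGC Arg — identical.
Codon 4: GTG Val / GTG Val — identical.
Codon 5: ATC Ile / ATA Ile — synonymous.
Codon 6: GTA Val / GTT Val — synonymous.
Codon 7: TGG Trp / TGG Trp — identical.
Nonsynonymous differences: 0 → same protein.

yes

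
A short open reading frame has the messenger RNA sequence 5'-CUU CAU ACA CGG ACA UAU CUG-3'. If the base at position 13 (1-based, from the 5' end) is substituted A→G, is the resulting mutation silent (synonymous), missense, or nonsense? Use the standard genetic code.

missense

Position 13 falls in codon 5: ACA → Thr.
After the substitution the codon is GCA → Ala.
Thr ≠ Ala, so this is a missense mutation.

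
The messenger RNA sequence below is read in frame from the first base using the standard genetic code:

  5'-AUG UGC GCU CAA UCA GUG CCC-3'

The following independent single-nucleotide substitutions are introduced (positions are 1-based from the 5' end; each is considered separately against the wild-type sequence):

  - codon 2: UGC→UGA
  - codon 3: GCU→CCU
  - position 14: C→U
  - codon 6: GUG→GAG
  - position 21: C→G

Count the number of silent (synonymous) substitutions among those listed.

1

Codon 2: UGC (Cys) → UGA (Stop) — nonsense.
Codon 3: GCU (Ala) → CCU (Pro) — missense.
Codon 5: UCA (Ser) → UUA (Leu) — missense.
Codon 6: GUG (Val) → GAG (Glu) — missense.
Codon 7: CCC (Pro) → CCG (Pro) — synonymous.
Synonymous: 1 of 5.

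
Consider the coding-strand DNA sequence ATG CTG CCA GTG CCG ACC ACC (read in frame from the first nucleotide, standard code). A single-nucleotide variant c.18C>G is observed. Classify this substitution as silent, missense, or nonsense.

silent

Position 18 falls in codon 6: ACC → Thr.
After the substitution the codon is ACG → Thr.
Both encode Thr, so the change is synonymous.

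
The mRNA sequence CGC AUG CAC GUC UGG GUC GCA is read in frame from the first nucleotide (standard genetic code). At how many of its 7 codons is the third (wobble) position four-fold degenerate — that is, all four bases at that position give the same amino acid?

Codon 1 CGC (Arg): third position 4-fold.
Codon 2 AUG (Met): third position 1-fold.
Codon 3 CAC (His): third position 2-fold.
Codon 4 GUC (Val): third position 4-fold.
Codon 5 UGG (Trp): third position 1-fold.
Codon 6 GUC (Val): third position 4-fold.
Codon 7 GCA (Ala): third position 4-fold.
Four-fold degenerate third positions: 4.

4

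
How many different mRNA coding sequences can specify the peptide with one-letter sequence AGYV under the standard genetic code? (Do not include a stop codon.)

Ala: 4 codons.
Gly: 4 codons.
Tyr: 2 codons.
Val: 4 codons.
4 × 4 × 2 × 4 = 128.

128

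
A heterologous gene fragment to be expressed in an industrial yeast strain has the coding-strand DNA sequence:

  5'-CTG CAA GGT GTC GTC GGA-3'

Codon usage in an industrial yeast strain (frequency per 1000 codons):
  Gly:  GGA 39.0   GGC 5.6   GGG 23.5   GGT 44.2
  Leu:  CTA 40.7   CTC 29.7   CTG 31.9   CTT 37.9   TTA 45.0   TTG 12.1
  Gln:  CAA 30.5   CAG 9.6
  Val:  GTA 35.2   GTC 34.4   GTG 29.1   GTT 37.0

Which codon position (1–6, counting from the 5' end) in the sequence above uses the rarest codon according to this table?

Codon 1 CTG (Leu): 31.9 per 1000.
Codon 2 CAA (Gln): 30.5 per 1000.
Codon 3 GGT (Gly): 44.2 per 1000.
Codon 4 GTC (Val): 34.4 per 1000.
Codon 5 GTC (Val): 34.4 per 1000.
Codon 6 GGA (Gly): 39.0 per 1000.
Lowest frequency is 30.5 at codon 2.

2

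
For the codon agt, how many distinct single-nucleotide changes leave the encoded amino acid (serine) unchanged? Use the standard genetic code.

Position 1: none → 0 synonymous.
Position 2: none → 0 synonymous.
Position 3: AGC → 1 synonymous.
Total: 0 + 0 + 1 = 1.

1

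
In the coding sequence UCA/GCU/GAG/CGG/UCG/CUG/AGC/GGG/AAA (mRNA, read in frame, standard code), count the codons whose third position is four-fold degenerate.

6

Codon 1 UCA (Ser): third position 4-fold.
Codon 2 GCU (Ala): third position 4-fold.
Codon 3 GAG (Glu): third position 2-fold.
Codon 4 CGG (Arg): third position 4-fold.
Codon 5 UCG (Ser): third position 4-fold.
Codon 6 CUG (Leu): third position 4-fold.
Codon 7 AGC (Ser): third position 2-fold.
Codon 8 GGG (Gly): third position 4-fold.
Codon 9 AAA (Lys): third position 2-fold.
Four-fold degenerate third positions: 6.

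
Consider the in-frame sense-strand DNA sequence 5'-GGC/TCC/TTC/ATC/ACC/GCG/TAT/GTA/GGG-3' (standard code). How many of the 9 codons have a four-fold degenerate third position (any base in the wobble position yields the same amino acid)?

Codon 1 GGC (Gly): third position 4-fold.
Codon 2 TCC (Ser): third position 4-fold.
Codon 3 TTC (Phe): third position 2-fold.
Codon 4 ATC (Ile): third position 3-fold.
Codon 5 ACC (Thr): third position 4-fold.
Codon 6 GCG (Ala): third position 4-fold.
Codon 7 TAT (Tyr): third position 2-fold.
Codon 8 GTA (Val): third position 4-fold.
Codon 9 GGG (Gly): third position 4-fold.
Four-fold degenerate third positions: 6.

6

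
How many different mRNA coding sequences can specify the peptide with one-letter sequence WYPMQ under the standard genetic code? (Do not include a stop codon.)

16

Trp: 1 codon.
Tyr: 2 codons.
Pro: 4 codons.
Met: 1 codon.
Gln: 2 codons.
1 × 2 × 4 × 1 × 2 = 16.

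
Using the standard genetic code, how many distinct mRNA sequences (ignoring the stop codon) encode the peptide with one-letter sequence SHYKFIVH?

2304

Ser: 6 codons.
His: 2 codons.
Tyr: 2 codons.
Lys: 2 codons.
Phe: 2 codons.
Ile: 3 codons.
Val: 4 codons.
His: 2 codons.
6 × 2 × 2 × 2 × 2 × 3 × 4 × 2 = 2304.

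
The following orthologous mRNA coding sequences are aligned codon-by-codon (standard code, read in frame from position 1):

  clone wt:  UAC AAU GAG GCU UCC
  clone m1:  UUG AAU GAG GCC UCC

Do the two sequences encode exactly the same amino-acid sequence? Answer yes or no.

no

Codon 1: UAC Tyr / UUG Leu — nonsynonymous.
Codon 2: AAU Asn / AAU Asn — identical.
Codon 3: GAG Glu / GAG Glu — identical.
Codon 4: GCU Ala / GCC Ala — synonymous.
Codon 5: UCC Ser / UCC Ser — identical.
Nonsynonymous differences: 1 → different protein.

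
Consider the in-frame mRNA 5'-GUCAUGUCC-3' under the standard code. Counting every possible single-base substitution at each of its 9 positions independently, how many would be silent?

Codon 1 (GUC, Val): 3 synonymous substitutions.
Codon 2 (AUG, Met): 0 synonymous substitutions.
Codon 3 (UCC, Ser): 3 synonymous substitutions.
Total: 3 + 0 + 3 = 6.

6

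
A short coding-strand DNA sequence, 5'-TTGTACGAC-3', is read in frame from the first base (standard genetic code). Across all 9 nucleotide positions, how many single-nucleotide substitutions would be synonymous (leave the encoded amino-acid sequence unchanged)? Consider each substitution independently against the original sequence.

Codon 1 (TTG, Leu): 2 synonymous substitutions.
Codon 2 (TAC, Tyr): 1 synonymous substitution.
Codon 3 (GAC, Asp): 1 synonymous substitution.
Total: 2 + 1 + 1 = 4.

4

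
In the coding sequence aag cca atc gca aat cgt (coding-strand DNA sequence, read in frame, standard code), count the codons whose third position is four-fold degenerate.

3

Codon 1 AAG (Lys): third position 2-fold.
Codon 2 CCA (Pro): third position 4-fold.
Codon 3 ATC (Ile): third position 3-fold.
Codon 4 GCA (Ala): third position 4-fold.
Codon 5 AAT (Asn): third position 2-fold.
Codon 6 CGT (Arg): third position 4-fold.
Four-fold degenerate third positions: 3.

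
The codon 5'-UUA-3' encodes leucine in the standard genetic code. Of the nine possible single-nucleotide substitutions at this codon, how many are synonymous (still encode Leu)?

Position 1: CUA → 1 synonymous.
Position 2: none → 0 synonymous.
Position 3: UUG → 1 synonymous.
Total: 1 + 0 + 1 = 2.

2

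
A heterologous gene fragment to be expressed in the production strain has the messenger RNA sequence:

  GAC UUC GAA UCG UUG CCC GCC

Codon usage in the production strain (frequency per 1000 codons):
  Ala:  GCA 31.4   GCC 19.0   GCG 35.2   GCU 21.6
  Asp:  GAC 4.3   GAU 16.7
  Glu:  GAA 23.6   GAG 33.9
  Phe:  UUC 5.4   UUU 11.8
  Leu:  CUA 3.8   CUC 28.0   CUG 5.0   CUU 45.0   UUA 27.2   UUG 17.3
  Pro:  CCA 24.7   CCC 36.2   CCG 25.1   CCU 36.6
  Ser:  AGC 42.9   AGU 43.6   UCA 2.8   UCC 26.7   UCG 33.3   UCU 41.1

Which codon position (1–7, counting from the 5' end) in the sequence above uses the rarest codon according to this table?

1

Codon 1 GAC (Asp): 4.3 per 1000.
Codon 2 UUC (Phe): 5.4 per 1000.
Codon 3 GAA (Glu): 23.6 per 1000.
Codon 4 UCG (Ser): 33.3 per 1000.
Codon 5 UUG (Leu): 17.3 per 1000.
Codon 6 CCC (Pro): 36.2 per 1000.
Codon 7 GCC (Ala): 19.0 per 1000.
Lowest frequency is 4.3 at codon 1.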